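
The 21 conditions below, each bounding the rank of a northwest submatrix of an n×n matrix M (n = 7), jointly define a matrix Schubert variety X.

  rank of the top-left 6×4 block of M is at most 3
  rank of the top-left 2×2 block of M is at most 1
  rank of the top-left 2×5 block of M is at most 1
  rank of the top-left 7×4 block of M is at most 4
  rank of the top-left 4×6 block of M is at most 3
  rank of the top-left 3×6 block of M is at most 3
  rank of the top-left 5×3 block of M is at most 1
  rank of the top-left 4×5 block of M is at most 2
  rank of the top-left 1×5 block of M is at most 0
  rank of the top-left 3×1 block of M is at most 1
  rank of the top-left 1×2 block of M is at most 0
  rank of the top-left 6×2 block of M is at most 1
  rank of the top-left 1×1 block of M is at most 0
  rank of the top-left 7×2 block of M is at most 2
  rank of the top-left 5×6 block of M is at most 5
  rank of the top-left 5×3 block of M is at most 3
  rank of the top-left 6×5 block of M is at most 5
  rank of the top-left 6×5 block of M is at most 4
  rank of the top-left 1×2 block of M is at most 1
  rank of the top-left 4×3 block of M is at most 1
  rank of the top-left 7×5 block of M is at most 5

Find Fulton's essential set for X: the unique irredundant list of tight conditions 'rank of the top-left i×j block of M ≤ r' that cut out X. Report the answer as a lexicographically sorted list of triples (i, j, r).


Reconstructing r_w from the 21 given conditions:

  R[1]: 0 0 0 0 0 1 1
  R[2]: 1 1 1 1 1 2 2
  R[3]: 1 1 1 2 2 3 3
  R[4]: 1 1 1 2 2 3 4
  R[5]: 1 1 1 2 3 4 5
  R[6]: 1 1 2 3 4 5 6
  R[7]: 1 2 3 4 5 6 7

the unique w with this rank table is (6, 1, 4, 7, 5, 3, 2).

|D(w)|=13, |Ess(w)|=4:

[(1, 5, 0), (4, 5, 2), (5, 3, 1), (6, 2, 1)]


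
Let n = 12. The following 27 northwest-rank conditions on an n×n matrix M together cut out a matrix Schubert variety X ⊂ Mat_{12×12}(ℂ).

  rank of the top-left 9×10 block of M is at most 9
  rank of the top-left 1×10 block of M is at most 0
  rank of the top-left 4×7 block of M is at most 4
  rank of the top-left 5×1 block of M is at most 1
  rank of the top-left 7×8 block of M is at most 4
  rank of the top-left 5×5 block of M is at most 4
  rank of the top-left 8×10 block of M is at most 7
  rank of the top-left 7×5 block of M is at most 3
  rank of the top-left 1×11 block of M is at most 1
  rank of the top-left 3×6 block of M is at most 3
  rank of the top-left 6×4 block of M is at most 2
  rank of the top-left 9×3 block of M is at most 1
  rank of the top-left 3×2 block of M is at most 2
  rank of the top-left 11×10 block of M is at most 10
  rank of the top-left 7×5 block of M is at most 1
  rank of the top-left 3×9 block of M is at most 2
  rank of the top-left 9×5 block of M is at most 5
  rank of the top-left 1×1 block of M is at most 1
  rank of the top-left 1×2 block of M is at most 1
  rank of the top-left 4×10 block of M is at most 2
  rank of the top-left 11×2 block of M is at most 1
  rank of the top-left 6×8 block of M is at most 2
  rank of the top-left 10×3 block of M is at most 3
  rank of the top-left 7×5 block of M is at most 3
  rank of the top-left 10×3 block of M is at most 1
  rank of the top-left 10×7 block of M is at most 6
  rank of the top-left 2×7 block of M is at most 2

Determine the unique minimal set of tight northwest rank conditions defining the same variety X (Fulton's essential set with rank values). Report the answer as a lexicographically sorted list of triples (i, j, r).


Propagating the 27 rank bounds to every northwest block:

  0  0  0  0  0  0  0  0  0  0  1  1
  1  1  1  1  1  1  1  1  1  1  2  2
  1  1  1  1  1  2  2  2  2  2  3  3
  1  1  1  1  1  2  2  2  2  2  3  4
  1  1  1  1  1  2  2  2  3  3  4  5
  1  1  1  1  1  2  2  2  3  4  5  6
  1  1  1  1  1  2  3  3  4  5  6  7
  1  1  1  2  2  3  4  4  5  6  7  8
  1  1  1  2  3  4  5  5  6  7  8  9
  1  1  1  2  3  4  5  6  7  8  9  10
  1  1  2  3  4  5  6  7  8  9  10  11
  1  2  3  4  5  6  7  8  9  10  11  12

the unique w with this rank table is (11, 1, 6, 12, 9, 10, 7, 4, 5, 8, 3, 2).

D(w) has 45 cells with 6 SE-corners; essential set:

[(1, 10, 0), (4, 10, 2), (6, 8, 2), (7, 5, 1), (10, 3, 1), (11, 2, 1)]


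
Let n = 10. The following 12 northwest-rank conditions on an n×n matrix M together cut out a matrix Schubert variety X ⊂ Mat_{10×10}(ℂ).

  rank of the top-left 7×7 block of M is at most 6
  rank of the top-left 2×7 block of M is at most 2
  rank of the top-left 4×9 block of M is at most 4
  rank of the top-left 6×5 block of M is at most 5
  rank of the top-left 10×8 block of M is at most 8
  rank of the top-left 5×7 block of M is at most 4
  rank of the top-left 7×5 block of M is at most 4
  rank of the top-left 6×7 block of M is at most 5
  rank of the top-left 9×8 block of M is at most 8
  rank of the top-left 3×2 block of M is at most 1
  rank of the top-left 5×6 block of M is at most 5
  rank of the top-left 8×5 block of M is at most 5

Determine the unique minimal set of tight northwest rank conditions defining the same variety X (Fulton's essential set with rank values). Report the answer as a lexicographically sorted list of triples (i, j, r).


Recovering R(i,j) via the rank-extension bound from the 12 conditions:

  R[1]: 1, 1, 1, 1, 1, 1, 1, 1, 1, 1
  R[2]: 1, 1, 2, 2, 2, 2, 2, 2, 2, 2
  R[3]: 1, 1, 2, 3, 3, 3, 3, 3, 3, 3
  R[4]: 1, 2, 3, 4, 4, 4, 4, 4, 4, 4
  R[5]: 1, 2, 3, 4, 4, 4, 4, 5, 5, 5
  R[6]: 1, 2, 3, 4, 4, 5, 5, 6, 6, 6
  R[7]: 1, 2, 3, 4, 4, 5, 6, 7, 7, 7
  R[8]: 1, 2, 3, 4, 5, 6, 7, 8, 8, 8
  R[9]: 1, 2, 3, 4, 5, 6, 7, 8, 9, 9
  R[10]: 1, 2, 3, 4, 5, 6, 7, 8, 9, 10

second differences of R give the permutation w = (1, 3, 4, 2, 8, 6, 7, 5, 9, 10).

D(w) has 7 cells with 3 SE-corners; essential set:

[(3, 2, 1), (5, 7, 4), (7, 5, 4)]


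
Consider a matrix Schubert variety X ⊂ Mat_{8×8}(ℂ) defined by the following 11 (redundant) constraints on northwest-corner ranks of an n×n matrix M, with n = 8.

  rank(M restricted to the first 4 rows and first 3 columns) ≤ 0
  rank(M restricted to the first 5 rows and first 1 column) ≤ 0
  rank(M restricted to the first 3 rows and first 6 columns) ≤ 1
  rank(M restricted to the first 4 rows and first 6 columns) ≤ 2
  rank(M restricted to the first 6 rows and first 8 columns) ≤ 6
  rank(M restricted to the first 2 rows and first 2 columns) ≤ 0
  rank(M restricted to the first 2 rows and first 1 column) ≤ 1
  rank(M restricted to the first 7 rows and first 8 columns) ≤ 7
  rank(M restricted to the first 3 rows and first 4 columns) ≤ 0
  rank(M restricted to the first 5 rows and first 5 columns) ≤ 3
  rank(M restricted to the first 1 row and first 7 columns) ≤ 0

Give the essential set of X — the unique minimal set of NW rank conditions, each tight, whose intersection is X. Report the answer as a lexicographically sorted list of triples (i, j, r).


Computing R[i][j] = min implied NW-rank bound (n=8, 11 conditions):

  i=1: 0 0 0 0 0 0 0 1
  i=2: 0 0 0 0 1 1 1 2
  i=3: 0 0 0 0 1 1 2 3
  i=4: 0 0 0 1 2 2 3 4
  i=5: 0 1 1 2 3 3 4 5
  i=6: 1 2 2 3 4 4 5 6
  i=7: 1 2 3 4 5 5 6 7
  i=8: 1 2 3 4 5 6 7 8

the unique w with this rank table is (8, 5, 7, 4, 2, 1, 3, 6).

D(w) has 20 cells with 5 SE-corners; essential set:

[(1, 7, 0), (3, 4, 0), (3, 6, 1), (4, 3, 0), (5, 1, 0)]


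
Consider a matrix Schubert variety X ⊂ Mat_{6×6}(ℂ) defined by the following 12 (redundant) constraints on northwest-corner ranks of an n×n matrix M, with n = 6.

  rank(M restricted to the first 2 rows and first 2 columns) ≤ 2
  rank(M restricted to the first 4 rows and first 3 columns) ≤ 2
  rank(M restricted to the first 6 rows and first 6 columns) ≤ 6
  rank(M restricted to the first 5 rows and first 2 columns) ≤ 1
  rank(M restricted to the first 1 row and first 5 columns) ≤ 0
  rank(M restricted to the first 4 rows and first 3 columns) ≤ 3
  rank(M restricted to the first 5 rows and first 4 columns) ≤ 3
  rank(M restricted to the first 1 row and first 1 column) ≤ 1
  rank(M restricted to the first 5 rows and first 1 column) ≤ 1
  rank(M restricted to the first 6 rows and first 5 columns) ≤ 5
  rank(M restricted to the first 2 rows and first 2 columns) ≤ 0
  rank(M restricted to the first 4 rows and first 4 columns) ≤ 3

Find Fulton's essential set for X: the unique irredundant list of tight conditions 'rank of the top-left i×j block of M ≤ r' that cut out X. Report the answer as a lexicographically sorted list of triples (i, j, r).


Reconstructing r_w from the 12 given conditions:

  row 1: 0 0 0 0 0 1
  row 2: 0 0 1 1 1 2
  row 3: 1 1 2 2 2 3
  row 4: 1 1 2 3 3 4
  row 5: 1 1 2 3 4 5
  row 6: 1 2 3 4 5 6

hence w(1..6) = (6, 3, 1, 4, 5, 2).

Rothe diagram D(w) (9 cells), 3 SE-corners (essential conditions):

[(1, 5, 0), (2, 2, 0), (5, 2, 1)]


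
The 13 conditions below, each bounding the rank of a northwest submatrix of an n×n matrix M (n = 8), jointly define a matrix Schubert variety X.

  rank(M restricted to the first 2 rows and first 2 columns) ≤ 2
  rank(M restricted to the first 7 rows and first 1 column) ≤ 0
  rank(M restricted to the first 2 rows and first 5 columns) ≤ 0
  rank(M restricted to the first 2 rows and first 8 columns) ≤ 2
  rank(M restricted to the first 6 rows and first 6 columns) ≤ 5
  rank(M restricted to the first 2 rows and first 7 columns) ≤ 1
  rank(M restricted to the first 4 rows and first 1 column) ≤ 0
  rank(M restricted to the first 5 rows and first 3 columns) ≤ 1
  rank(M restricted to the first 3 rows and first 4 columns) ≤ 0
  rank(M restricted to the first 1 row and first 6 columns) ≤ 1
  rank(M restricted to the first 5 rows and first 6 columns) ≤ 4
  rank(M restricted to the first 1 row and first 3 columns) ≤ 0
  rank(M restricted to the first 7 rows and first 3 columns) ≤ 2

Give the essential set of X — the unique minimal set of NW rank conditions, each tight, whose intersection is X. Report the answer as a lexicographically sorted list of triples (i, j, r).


Reconstructing r_w from the 13 given conditions:

  R[1]: 0, 0, 0, 0, 0, 1, 1, 1
  R[2]: 0, 0, 0, 0, 0, 1, 1, 2
  R[3]: 0, 0, 0, 0, 1, 2, 2, 3
  R[4]: 0, 1, 1, 1, 2, 3, 3, 4
  R[5]: 0, 1, 1, 2, 3, 4, 4, 5
  R[6]: 0, 1, 2, 3, 4, 5, 5, 6
  R[7]: 0, 1, 2, 3, 4, 5, 6, 7
  R[8]: 1, 2, 3, 4, 5, 6, 7, 8

second differences of R give the permutation w = (6, 8, 5, 2, 4, 3, 7, 1).

5 SE-corners of the 20-cell Rothe diagram give Ess(w):

[(2, 5, 0), (2, 7, 1), (3, 4, 0), (5, 3, 1), (7, 1, 0)]


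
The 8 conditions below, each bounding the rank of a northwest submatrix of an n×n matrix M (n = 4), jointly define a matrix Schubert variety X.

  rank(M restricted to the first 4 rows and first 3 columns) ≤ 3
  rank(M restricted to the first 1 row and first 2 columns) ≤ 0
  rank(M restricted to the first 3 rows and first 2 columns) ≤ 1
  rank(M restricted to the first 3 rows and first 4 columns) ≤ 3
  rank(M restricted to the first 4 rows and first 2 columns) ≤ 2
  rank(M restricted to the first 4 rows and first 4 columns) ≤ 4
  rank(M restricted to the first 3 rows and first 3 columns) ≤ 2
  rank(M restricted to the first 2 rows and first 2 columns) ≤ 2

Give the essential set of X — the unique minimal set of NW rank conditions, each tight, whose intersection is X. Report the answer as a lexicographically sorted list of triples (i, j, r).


Rank table r_w(4×4) implied by the 8 constraints:

  0  0  1  1
  1  1  2  2
  1  1  2  3
  1  2  3  4

reading off 1-entries of Δ²R: w = (3, 1, 4, 2).

2 SE-corners of the 3-cell Rothe diagram give Ess(w):

[(1, 2, 0), (3, 2, 1)]


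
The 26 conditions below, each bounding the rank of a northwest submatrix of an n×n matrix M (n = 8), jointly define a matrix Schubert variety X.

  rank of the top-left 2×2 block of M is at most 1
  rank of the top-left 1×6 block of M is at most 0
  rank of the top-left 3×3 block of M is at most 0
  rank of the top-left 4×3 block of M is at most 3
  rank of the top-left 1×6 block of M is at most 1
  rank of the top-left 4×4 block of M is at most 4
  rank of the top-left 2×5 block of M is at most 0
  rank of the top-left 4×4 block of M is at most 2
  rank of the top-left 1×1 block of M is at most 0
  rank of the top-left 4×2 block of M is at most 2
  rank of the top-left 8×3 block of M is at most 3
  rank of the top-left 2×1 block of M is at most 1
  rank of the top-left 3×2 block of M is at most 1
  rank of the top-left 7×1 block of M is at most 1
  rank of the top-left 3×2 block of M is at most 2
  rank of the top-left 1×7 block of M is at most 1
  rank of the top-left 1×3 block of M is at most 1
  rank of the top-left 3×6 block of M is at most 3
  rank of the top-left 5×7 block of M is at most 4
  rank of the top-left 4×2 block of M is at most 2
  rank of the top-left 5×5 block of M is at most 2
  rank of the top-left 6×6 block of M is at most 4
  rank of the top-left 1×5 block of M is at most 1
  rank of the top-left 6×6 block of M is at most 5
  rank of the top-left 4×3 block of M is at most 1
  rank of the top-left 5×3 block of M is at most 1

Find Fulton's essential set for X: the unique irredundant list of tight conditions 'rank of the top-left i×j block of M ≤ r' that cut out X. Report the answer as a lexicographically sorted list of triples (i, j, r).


The tightest implied rank at each (i,j), from the 26 conditions:

  i=1: 0 0 0 0 0 0 1 1
  i=2: 0 0 0 0 0 1 2 2
  i=3: 0 0 0 1 1 2 3 3
  i=4: 1 1 1 2 2 3 4 4
  i=5: 1 1 1 2 2 3 4 5
  i=6: 1 2 2 3 3 4 5 6
  i=7: 1 2 3 4 4 5 6 7
  i=8: 1 2 3 4 5 6 7 8

hence w(1..8) = (7, 6, 4, 1, 8, 2, 3, 5).

D(w) has 17 cells with 5 SE-corners; essential set:

[(1, 6, 0), (2, 5, 0), (3, 3, 0), (5, 3, 1), (5, 5, 2)]


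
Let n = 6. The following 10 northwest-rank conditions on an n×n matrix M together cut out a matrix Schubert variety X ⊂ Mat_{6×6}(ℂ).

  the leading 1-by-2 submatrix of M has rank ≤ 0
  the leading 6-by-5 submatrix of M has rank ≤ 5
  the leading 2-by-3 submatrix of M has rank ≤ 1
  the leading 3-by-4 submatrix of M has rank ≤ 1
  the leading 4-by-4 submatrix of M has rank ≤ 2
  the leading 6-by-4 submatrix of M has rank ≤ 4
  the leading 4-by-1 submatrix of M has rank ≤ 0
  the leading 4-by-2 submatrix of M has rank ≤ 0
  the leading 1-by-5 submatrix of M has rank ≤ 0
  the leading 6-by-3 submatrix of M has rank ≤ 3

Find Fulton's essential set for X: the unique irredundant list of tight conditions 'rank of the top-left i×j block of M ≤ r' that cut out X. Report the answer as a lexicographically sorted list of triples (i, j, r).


The tightest implied rank at each (i,j), from the 10 conditions:

  row 1: 0, 0, 0, 0, 0, 1
  row 2: 0, 0, 1, 1, 1, 2
  row 3: 0, 0, 1, 1, 2, 3
  row 4: 0, 0, 1, 2, 3, 4
  row 5: 1, 1, 2, 3, 4, 5
  row 6: 1, 2, 3, 4, 5, 6

so w = (6, 3, 5, 4, 1, 2).

Rothe diagram D(w) (12 cells), 3 SE-corners (essential conditions):

[(1, 5, 0), (3, 4, 1), (4, 2, 0)]


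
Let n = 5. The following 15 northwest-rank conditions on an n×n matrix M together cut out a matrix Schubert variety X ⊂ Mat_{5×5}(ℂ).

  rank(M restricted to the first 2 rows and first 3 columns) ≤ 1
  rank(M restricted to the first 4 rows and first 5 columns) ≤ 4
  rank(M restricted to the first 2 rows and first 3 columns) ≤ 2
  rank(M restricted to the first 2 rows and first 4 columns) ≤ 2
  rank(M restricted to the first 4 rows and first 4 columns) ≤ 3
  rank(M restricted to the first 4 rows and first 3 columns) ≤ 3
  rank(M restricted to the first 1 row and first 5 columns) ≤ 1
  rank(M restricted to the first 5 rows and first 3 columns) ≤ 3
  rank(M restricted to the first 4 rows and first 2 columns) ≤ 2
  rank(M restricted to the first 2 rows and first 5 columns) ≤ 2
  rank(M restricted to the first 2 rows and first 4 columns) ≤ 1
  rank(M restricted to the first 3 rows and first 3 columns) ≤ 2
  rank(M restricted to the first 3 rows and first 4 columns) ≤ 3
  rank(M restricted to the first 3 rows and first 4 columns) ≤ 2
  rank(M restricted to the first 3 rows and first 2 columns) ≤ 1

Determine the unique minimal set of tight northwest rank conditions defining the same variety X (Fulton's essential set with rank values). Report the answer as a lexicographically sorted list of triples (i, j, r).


The tightest implied rank at each (i,j), from the 15 conditions:

  row 1: 1, 1, 1, 1, 1
  row 2: 1, 1, 1, 1, 2
  row 3: 1, 1, 2, 2, 3
  row 4: 1, 2, 3, 3, 4
  row 5: 1, 2, 3, 4, 5

second differences of R give the permutation w = (1, 5, 3, 2, 4).

D(w) has 4 cells with 2 SE-corners; essential set:

[(2, 4, 1), (3, 2, 1)]


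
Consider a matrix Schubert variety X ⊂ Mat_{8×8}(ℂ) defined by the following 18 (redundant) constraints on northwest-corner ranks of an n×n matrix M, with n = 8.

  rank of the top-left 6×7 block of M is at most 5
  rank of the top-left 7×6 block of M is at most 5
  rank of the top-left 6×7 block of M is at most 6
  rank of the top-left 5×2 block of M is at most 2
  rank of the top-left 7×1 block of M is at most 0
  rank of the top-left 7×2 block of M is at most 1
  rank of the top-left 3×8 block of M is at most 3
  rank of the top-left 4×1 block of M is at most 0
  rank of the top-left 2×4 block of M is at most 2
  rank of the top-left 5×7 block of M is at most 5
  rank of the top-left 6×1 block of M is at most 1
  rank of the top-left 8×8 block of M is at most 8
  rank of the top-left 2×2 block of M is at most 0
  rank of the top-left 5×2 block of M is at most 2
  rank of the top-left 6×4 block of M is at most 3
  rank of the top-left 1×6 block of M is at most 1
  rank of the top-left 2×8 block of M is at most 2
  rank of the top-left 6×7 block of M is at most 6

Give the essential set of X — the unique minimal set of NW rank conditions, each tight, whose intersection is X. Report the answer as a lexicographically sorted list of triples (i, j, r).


Computing R[i][j] = min implied NW-rank bound (n=8, 18 conditions):

  i=1: 0  0  1  1  1  1  1  1
  i=2: 0  0  1  2  2  2  2  2
  i=3: 0  1  2  3  3  3  3  3
  i=4: 0  1  2  3  4  4  4  4
  i=5: 0  1  2  3  4  5  5  5
  i=6: 0  1  2  3  4  5  5  6
  i=7: 0  1  2  3  4  5  6  7
  i=8: 1  2  3  4  5  6  7  8

reading off 1-entries of Δ²R: w = (3, 4, 2, 5, 6, 8, 7, 1).

D(w) has 10 cells with 3 SE-corners; essential set:

[(2, 2, 0), (6, 7, 5), (7, 1, 0)]


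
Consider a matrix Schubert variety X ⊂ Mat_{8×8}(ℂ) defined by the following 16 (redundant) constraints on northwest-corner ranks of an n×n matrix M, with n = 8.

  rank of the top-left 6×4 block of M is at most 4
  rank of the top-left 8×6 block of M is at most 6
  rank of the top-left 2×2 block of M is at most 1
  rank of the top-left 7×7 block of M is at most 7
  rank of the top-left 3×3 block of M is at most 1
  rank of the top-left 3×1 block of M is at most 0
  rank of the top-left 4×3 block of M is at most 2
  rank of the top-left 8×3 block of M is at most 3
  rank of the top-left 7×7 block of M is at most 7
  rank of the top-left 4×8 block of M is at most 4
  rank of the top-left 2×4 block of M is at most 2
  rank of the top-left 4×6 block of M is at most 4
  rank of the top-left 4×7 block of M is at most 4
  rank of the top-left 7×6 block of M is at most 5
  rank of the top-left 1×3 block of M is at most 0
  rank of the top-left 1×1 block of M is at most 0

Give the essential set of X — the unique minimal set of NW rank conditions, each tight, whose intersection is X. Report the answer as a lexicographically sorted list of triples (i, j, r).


The tightest implied rank at each (i,j), from the 16 conditions:

  i=1: 0, 0, 0, 1, 1, 1, 1, 1
  i=2: 0, 1, 1, 2, 2, 2, 2, 2
  i=3: 0, 1, 1, 2, 3, 3, 3, 3
  i=4: 1, 2, 2, 3, 4, 4, 4, 4
  i=5: 1, 2, 3, 4, 5, 5, 5, 5
  i=6: 1, 2, 3, 4, 5, 5, 6, 6
  i=7: 1, 2, 3, 4, 5, 5, 6, 7
  i=8: 1, 2, 3, 4, 5, 6, 7, 8

hence w(1..8) = (4, 2, 5, 1, 3, 7, 8, 6).

|D(w)|=8, |Ess(w)|=4:

[(1, 3, 0), (3, 1, 0), (3, 3, 1), (7, 6, 5)]


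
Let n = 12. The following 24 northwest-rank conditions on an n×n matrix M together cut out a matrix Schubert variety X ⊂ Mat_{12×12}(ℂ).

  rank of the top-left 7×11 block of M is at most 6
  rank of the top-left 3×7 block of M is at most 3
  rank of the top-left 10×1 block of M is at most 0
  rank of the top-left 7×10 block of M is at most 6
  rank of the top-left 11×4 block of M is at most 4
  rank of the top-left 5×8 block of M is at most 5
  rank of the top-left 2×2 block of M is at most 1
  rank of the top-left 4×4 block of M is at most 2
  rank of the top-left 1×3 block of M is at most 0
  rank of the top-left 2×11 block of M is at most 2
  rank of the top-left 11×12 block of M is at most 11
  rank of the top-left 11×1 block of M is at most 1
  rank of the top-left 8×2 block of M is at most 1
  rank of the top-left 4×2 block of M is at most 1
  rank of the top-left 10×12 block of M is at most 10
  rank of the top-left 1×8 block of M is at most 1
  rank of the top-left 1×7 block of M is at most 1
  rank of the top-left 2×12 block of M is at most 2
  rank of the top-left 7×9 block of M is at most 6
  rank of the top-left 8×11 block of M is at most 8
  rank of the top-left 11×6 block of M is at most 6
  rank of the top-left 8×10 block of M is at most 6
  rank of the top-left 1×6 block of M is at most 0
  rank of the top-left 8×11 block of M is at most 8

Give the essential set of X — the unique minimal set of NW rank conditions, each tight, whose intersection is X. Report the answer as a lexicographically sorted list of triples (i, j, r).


Propagating the 24 rank bounds to every northwest block:

  0 | 0 | 0 | 0 | 0 | 0 | 1 | 1 | 1 | 1 | 1 | 1
  0 | 1 | 1 | 1 | 1 | 1 | 2 | 2 | 2 | 2 | 2 | 2
  0 | 1 | 2 | 2 | 2 | 2 | 3 | 3 | 3 | 3 | 3 | 3
  0 | 1 | 2 | 2 | 3 | 3 | 4 | 4 | 4 | 4 | 4 | 4
  0 | 1 | 2 | 3 | 4 | 4 | 5 | 5 | 5 | 5 | 5 | 5
  0 | 1 | 2 | 3 | 4 | 5 | 6 | 6 | 6 | 6 | 6 | 6
  0 | 1 | 2 | 3 | 4 | 5 | 6 | 6 | 6 | 6 | 6 | 7
  0 | 1 | 2 | 3 | 4 | 5 | 6 | 6 | 6 | 6 | 7 | 8
  0 | 1 | 2 | 3 | 4 | 5 | 6 | 7 | 7 | 7 | 8 | 9
  0 | 1 | 2 | 3 | 4 | 5 | 6 | 7 | 8 | 8 | 9 | 10
  1 | 2 | 3 | 4 | 5 | 6 | 7 | 8 | 9 | 9 | 10 | 11
  1 | 2 | 3 | 4 | 5 | 6 | 7 | 8 | 9 | 10 | 11 | 12

hence w(1..12) = (7, 2, 3, 5, 4, 6, 12, 11, 8, 9, 1, 10).

|D(w)|=23, |Ess(w)|=5:

[(1, 6, 0), (4, 4, 2), (7, 11, 6), (8, 10, 6), (10, 1, 0)]


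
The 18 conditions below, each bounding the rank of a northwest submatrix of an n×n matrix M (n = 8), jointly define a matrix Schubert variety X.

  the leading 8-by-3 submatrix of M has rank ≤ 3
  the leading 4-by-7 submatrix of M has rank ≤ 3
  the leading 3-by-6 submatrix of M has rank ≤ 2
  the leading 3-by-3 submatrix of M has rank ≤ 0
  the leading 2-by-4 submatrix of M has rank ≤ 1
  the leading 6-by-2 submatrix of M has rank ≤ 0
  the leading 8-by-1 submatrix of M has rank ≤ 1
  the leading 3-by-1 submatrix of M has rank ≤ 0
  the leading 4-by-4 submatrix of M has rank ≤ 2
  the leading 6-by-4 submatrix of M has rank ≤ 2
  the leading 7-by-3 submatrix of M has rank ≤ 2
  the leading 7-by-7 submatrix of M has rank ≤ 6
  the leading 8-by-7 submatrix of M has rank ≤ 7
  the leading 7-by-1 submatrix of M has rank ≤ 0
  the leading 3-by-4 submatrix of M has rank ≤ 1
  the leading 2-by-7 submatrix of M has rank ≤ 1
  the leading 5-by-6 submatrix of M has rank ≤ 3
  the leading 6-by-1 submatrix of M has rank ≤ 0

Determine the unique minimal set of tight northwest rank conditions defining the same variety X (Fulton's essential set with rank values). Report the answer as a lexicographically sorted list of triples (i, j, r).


Reconstructing r_w from the 18 given conditions:

  0 | 0 | 0 | 1 | 1 | 1 | 1 | 1
  0 | 0 | 0 | 1 | 1 | 1 | 1 | 2
  0 | 0 | 0 | 1 | 2 | 2 | 2 | 3
  0 | 0 | 1 | 2 | 3 | 3 | 3 | 4
  0 | 0 | 1 | 2 | 3 | 3 | 4 | 5
  0 | 0 | 1 | 2 | 3 | 4 | 5 | 6
  0 | 1 | 2 | 3 | 4 | 5 | 6 | 7
  1 | 2 | 3 | 4 | 5 | 6 | 7 | 8

second differences of R give the permutation w = (4, 8, 5, 3, 7, 6, 2, 1).

Fulton essential set (5 of the 20 Rothe cells):

[(2, 7, 1), (3, 3, 0), (5, 6, 3), (6, 2, 0), (7, 1, 0)]


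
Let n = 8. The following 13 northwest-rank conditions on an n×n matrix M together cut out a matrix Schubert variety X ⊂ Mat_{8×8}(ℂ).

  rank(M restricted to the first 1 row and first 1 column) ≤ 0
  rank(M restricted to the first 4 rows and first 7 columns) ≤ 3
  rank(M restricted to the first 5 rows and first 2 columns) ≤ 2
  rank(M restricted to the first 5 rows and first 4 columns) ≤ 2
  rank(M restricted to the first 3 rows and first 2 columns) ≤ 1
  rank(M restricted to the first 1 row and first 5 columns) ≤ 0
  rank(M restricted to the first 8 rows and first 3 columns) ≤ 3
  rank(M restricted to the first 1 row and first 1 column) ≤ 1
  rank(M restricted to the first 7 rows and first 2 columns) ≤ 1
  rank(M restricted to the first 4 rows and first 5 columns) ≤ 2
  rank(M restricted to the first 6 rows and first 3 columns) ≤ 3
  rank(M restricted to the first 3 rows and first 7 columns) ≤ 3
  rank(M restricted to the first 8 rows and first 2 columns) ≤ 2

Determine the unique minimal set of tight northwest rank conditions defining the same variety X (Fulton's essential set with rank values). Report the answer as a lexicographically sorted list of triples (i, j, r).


Computing R[i][j] = min implied NW-rank bound (n=8, 13 conditions):

  R[1]: 0, 0, 0, 0, 0, 1, 1, 1
  R[2]: 1, 1, 1, 1, 1, 2, 2, 2
  R[3]: 1, 1, 2, 2, 2, 3, 3, 3
  R[4]: 1, 1, 2, 2, 2, 3, 3, 4
  R[5]: 1, 1, 2, 2, 3, 4, 4, 5
  R[6]: 1, 1, 2, 3, 4, 5, 5, 6
  R[7]: 1, 1, 2, 3, 4, 5, 6, 7
  R[8]: 1, 2, 3, 4, 5, 6, 7, 8

giving w = (6, 1, 3, 8, 5, 4, 7, 2) via Δ²R.

5 SE-corners of the 14-cell Rothe diagram give Ess(w):

[(1, 5, 0), (4, 5, 2), (4, 7, 3), (5, 4, 2), (7, 2, 1)]


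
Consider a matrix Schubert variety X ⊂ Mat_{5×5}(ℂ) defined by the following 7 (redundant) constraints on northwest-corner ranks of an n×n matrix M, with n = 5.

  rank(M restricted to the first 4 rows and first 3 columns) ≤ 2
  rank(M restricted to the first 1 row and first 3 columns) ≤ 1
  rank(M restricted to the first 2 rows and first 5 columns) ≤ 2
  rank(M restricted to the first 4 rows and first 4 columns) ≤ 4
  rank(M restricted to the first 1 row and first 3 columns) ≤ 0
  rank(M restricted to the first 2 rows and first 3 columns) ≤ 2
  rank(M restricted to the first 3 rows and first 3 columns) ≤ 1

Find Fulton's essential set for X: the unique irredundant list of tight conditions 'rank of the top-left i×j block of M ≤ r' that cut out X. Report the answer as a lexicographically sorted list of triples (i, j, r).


Computing R[i][j] = min implied NW-rank bound (n=5, 7 conditions):

  0 | 0 | 0 | 1 | 1
  1 | 1 | 1 | 2 | 2
  1 | 1 | 1 | 2 | 3
  1 | 2 | 2 | 3 | 4
  1 | 2 | 3 | 4 | 5

the unique w with this rank table is (4, 1, 5, 2, 3).

2 SE-corners of the 5-cell Rothe diagram give Ess(w):

[(1, 3, 0), (3, 3, 1)]


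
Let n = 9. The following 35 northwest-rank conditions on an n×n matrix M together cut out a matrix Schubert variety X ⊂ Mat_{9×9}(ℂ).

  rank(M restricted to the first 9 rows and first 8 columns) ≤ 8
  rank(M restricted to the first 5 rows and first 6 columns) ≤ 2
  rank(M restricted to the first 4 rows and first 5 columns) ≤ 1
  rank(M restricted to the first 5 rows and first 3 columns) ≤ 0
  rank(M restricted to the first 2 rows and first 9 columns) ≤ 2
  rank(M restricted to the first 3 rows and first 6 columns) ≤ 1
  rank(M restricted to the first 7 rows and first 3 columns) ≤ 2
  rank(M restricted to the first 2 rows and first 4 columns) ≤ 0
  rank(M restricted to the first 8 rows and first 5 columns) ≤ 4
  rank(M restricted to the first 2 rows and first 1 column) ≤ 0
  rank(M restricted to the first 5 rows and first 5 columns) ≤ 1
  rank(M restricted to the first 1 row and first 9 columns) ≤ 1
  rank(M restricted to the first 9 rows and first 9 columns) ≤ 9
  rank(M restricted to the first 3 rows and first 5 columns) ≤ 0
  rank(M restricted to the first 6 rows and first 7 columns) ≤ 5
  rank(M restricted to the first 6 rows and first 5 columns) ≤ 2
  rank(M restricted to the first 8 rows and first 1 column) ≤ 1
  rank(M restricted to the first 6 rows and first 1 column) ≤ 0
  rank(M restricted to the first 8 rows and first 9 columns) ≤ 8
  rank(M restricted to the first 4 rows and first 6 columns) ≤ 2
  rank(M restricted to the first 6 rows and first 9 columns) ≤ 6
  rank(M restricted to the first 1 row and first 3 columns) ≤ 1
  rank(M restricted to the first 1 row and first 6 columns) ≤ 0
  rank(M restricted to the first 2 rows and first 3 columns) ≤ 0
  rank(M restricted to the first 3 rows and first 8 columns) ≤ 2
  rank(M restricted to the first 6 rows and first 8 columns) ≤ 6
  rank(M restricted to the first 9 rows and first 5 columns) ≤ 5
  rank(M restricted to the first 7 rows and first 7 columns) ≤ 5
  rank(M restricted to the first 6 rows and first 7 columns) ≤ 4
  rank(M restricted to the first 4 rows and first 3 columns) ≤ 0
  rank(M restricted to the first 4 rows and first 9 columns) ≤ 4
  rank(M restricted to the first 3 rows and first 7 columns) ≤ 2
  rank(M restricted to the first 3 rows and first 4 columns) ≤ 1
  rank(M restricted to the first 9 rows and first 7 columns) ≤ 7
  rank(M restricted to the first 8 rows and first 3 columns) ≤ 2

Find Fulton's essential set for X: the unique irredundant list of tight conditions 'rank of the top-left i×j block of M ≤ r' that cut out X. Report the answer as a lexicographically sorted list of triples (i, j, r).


Reconstructing r_w from the 35 given conditions:

  R[1]: 0  0  0  0  0  0  1  1  1
  R[2]: 0  0  0  0  0  1  2  2  2
  R[3]: 0  0  0  0  0  1  2  2  3
  R[4]: 0  0  0  1  1  2  3  3  4
  R[5]: 0  0  0  1  1  2  3  4  5
  R[6]: 0  1  1  2  2  3  4  5  6
  R[7]: 1  2  2  3  3  4  5  6  7
  R[8]: 1  2  2  3  4  5  6  7  8
  R[9]: 1  2  3  4  5  6  7  8  9

the unique w with this rank table is (7, 6, 9, 4, 8, 2, 1, 5, 3).

Fulton essential set (7 of the 26 Rothe cells):

[(1, 6, 0), (3, 5, 0), (3, 8, 2), (5, 3, 0), (5, 5, 1), (6, 1, 0), (8, 3, 2)]


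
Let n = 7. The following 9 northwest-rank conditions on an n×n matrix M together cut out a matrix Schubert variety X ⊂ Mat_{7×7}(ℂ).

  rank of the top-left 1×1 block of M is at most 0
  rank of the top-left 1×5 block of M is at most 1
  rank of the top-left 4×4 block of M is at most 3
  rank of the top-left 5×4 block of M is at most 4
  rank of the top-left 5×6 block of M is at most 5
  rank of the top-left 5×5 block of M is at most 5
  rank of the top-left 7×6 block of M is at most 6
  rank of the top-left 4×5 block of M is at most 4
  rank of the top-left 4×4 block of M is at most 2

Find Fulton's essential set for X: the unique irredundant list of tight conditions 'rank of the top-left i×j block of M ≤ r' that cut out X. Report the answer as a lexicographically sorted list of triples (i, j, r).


Reconstructing r_w from the 9 given conditions:

  i=1: 0, 1, 1, 1, 1, 1, 1
  i=2: 1, 2, 2, 2, 2, 2, 2
  i=3: 1, 2, 2, 2, 3, 3, 3
  i=4: 1, 2, 2, 2, 3, 4, 4
  i=5: 1, 2, 3, 3, 4, 5, 5
  i=6: 1, 2, 3, 4, 5, 6, 6
  i=7: 1, 2, 3, 4, 5, 6, 7

so w = (2, 1, 5, 6, 3, 4, 7).

D(w) has 5 cells with 2 SE-corners; essential set:

[(1, 1, 0), (4, 4, 2)]


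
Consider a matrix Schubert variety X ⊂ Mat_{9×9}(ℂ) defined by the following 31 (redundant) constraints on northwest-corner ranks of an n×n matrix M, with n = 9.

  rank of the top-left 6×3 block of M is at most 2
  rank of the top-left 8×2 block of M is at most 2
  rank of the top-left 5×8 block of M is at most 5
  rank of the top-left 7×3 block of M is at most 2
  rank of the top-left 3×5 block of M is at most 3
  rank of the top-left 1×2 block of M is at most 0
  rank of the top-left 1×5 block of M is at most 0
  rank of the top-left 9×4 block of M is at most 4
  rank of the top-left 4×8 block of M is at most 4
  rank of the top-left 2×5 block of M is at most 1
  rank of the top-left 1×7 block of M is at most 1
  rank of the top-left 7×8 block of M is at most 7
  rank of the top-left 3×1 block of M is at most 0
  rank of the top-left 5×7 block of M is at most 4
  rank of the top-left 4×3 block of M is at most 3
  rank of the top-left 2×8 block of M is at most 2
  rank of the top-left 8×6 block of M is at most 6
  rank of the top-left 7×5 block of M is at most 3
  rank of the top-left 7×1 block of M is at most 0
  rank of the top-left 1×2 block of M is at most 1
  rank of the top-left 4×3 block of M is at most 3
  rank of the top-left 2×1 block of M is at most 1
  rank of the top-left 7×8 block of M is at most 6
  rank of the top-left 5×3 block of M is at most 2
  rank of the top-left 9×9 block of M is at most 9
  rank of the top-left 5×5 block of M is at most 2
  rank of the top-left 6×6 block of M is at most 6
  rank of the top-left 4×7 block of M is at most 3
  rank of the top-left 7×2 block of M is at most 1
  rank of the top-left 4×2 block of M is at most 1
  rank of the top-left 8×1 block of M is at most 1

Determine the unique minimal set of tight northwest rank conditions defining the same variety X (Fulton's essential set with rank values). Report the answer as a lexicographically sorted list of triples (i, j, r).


Computing R[i][j] = min implied NW-rank bound (n=9, 31 conditions):

  R[1]: 0, 0, 0, 0, 0, 1, 1, 1, 1
  R[2]: 0, 1, 1, 1, 1, 2, 2, 2, 2
  R[3]: 0, 1, 2, 2, 2, 3, 3, 3, 3
  R[4]: 0, 1, 2, 2, 2, 3, 3, 4, 4
  R[5]: 0, 1, 2, 2, 2, 3, 4, 5, 5
  R[6]: 0, 1, 2, 3, 3, 4, 5, 6, 6
  R[7]: 0, 1, 2, 3, 3, 4, 5, 6, 7
  R[8]: 1, 2, 3, 4, 4, 5, 6, 7, 8
  R[9]: 1, 2, 3, 4, 5, 6, 7, 8, 9

giving w = (6, 2, 3, 8, 7, 4, 9, 1, 5) via Δ²R.

Rothe diagram D(w) (17 cells), 5 SE-corners (essential conditions):

[(1, 5, 0), (4, 7, 3), (5, 5, 2), (7, 1, 0), (7, 5, 3)]


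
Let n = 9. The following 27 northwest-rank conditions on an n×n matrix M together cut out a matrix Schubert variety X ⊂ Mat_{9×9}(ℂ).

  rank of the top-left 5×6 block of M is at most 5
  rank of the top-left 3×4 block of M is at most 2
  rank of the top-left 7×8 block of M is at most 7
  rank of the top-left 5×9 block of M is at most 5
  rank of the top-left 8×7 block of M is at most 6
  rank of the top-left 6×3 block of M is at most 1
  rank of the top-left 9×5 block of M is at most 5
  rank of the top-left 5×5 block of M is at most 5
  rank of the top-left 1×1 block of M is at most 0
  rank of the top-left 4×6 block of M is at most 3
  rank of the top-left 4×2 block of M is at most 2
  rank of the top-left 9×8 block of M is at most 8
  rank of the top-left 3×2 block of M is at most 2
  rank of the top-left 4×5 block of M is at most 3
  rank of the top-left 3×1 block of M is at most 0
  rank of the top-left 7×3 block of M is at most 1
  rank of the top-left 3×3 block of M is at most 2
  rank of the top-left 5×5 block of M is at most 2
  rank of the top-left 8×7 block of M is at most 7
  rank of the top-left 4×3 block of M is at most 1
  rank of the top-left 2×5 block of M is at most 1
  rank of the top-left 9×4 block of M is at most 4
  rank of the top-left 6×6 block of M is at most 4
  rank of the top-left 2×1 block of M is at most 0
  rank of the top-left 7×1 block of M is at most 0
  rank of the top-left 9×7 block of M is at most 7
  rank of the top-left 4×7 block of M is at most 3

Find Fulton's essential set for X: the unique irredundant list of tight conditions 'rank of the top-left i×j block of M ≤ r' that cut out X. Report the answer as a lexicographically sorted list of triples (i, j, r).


Reconstructing r_w from the 27 given conditions:

  i=1: 0 1 1 1 1 1 1 1 1
  i=2: 0 1 1 1 1 2 2 2 2
  i=3: 0 1 1 2 2 3 3 3 3
  i=4: 0 1 1 2 2 3 3 4 4
  i=5: 0 1 1 2 2 3 4 5 5
  i=6: 0 1 1 2 3 4 5 6 6
  i=7: 0 1 1 2 3 4 5 6 7
  i=8: 1 2 2 3 4 5 6 7 8
  i=9: 1 2 3 4 5 6 7 8 9

reading off 1-entries of Δ²R: w = (2, 6, 4, 8, 7, 5, 9, 1, 3).

Rothe diagram D(w) (18 cells), 5 SE-corners (essential conditions):

[(2, 5, 1), (4, 7, 3), (5, 5, 2), (7, 1, 0), (7, 3, 1)]


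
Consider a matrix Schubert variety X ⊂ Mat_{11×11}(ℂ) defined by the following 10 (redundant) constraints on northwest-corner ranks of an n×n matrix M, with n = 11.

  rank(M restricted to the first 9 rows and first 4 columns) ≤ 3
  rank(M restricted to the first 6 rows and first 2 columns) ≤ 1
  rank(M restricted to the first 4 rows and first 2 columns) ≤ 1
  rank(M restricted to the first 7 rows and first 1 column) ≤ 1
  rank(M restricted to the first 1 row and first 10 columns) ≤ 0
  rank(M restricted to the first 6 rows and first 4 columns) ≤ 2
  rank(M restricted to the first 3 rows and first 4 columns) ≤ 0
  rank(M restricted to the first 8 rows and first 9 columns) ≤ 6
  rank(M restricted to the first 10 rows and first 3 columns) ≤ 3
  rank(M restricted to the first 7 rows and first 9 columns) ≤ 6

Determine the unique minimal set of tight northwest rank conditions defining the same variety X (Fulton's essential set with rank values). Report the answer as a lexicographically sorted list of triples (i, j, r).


Computing R[i][j] = min implied NW-rank bound (n=11, 10 conditions):

  0  0  0  0  0  0  0  0  0  0  1
  0  0  0  0  1  1  1  1  1  1  2
  0  0  0  0  1  2  2  2  2  2  3
  1  1  1  1  2  3  3  3  3  3  4
  1  1  2  2  3  4  4  4  4  4  5
  1  1  2  2  3  4  5  5  5  5  6
  1  2  3  3  4  5  6  6  6  6  7
  1  2  3  3  4  5  6  6  6  7  8
  1  2  3  3  4  5  6  7  7  8  9
  1  2  3  4  5  6  7  8  8  9  10
  1  2  3  4  5  6  7  8  9  10  11

so w = (11, 5, 6, 1, 3, 7, 2, 10, 8, 4, 9).

6 SE-corners of the 25-cell Rothe diagram give Ess(w):

[(1, 10, 0), (3, 4, 0), (6, 2, 1), (6, 4, 2), (8, 9, 6), (9, 4, 3)]


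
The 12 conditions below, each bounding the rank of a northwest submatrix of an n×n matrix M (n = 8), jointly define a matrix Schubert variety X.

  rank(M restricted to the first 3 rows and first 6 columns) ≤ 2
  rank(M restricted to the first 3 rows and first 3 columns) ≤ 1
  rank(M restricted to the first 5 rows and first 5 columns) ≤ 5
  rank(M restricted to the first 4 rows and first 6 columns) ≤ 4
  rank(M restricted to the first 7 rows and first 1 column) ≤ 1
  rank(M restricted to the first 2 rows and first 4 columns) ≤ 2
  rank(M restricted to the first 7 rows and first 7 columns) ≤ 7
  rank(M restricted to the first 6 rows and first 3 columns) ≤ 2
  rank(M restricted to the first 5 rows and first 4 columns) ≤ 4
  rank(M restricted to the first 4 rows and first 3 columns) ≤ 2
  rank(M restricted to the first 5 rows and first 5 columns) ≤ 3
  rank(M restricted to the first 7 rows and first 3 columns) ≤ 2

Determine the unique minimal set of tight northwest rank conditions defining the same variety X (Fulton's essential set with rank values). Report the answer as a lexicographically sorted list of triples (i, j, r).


Computing R[i][j] = min implied NW-rank bound (n=8, 12 conditions):

  row 1: 1 | 1 | 1 | 1 | 1 | 1 | 1 | 1
  row 2: 1 | 1 | 1 | 2 | 2 | 2 | 2 | 2
  row 3: 1 | 1 | 1 | 2 | 2 | 2 | 3 | 3
  row 4: 1 | 2 | 2 | 3 | 3 | 3 | 4 | 4
  row 5: 1 | 2 | 2 | 3 | 3 | 4 | 5 | 5
  row 6: 1 | 2 | 2 | 3 | 4 | 5 | 6 | 6
  row 7: 1 | 2 | 2 | 3 | 4 | 5 | 6 | 7
  row 8: 1 | 2 | 3 | 4 | 5 | 6 | 7 | 8

hence w(1..8) = (1, 4, 7, 2, 6, 5, 8, 3).

ℓ(w)=10; the 4 essential cells (i,j,r):

[(3, 3, 1), (3, 6, 2), (5, 5, 3), (7, 3, 2)]


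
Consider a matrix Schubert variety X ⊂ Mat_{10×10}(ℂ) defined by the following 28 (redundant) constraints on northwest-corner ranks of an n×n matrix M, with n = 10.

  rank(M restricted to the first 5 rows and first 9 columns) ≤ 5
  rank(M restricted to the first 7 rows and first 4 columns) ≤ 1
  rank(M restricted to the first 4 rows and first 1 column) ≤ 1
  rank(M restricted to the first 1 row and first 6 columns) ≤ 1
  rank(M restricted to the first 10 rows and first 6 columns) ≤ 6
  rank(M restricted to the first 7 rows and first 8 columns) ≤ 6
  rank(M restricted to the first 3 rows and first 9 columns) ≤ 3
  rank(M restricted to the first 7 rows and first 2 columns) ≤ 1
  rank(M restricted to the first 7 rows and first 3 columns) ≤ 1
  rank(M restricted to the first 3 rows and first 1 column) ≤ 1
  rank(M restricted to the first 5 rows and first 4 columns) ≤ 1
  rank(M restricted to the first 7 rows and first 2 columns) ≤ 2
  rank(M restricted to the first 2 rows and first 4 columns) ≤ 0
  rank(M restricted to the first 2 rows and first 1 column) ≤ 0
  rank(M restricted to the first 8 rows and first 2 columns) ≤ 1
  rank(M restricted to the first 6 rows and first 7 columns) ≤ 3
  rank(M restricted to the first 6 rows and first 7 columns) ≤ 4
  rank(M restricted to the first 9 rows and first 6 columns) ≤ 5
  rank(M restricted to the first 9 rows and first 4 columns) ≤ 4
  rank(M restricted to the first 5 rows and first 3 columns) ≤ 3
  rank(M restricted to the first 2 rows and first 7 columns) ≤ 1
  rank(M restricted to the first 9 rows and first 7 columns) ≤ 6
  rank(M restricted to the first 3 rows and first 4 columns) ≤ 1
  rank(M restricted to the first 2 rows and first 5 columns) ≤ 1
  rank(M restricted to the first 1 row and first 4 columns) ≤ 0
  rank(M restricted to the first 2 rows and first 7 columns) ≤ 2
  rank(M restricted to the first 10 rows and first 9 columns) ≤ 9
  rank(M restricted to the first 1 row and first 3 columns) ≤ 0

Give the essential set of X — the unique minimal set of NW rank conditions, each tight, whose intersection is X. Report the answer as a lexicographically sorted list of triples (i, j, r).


Propagating the 28 rank bounds to every northwest block:

  0, 0, 0, 0, 1, 1, 1, 1, 1, 1
  0, 0, 0, 0, 1, 1, 1, 2, 2, 2
  1, 1, 1, 1, 2, 2, 2, 3, 3, 3
  1, 1, 1, 1, 2, 3, 3, 4, 4, 4
  1, 1, 1, 1, 2, 3, 3, 4, 5, 5
  1, 1, 1, 1, 2, 3, 3, 4, 5, 6
  1, 1, 1, 1, 2, 3, 4, 5, 6, 7
  1, 1, 2, 2, 3, 4, 5, 6, 7, 8
  1, 2, 3, 3, 4, 5, 6, 7, 8, 9
  1, 2, 3, 4, 5, 6, 7, 8, 9, 10

the unique w with this rank table is (5, 8, 1, 6, 9, 10, 7, 3, 2, 4).

5 SE-corners of the 25-cell Rothe diagram give Ess(w):

[(2, 4, 0), (2, 7, 1), (6, 7, 3), (7, 4, 1), (8, 2, 1)]
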